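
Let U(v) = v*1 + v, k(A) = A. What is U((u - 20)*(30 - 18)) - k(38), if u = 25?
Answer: 82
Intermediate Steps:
U(v) = 2*v (U(v) = v + v = 2*v)
U((u - 20)*(30 - 18)) - k(38) = 2*((25 - 20)*(30 - 18)) - 1*38 = 2*(5*12) - 38 = 2*60 - 38 = 120 - 38 = 82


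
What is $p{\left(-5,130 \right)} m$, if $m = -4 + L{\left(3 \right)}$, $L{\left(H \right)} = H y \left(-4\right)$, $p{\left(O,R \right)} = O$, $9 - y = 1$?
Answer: $500$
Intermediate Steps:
$y = 8$ ($y = 9 - 1 = 8$)
$L{\left(H \right)} = - 32 H$ ($L{\left(H \right)} = H 8 \left(-4\right) = 8 H \left(-4\right) = - 32 H$)
$m = -100$ ($m = -4 - 96 = -100$)
$p{\left(-5,130 \right)} m = \left(-5\right) \left(-100\right) = 500$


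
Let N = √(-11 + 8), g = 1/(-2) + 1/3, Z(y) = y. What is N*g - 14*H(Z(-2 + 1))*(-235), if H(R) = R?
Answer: -3290 - I*√3/6 ≈ -3290.0 - 0.28868*I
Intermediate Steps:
g = -⅙ (g = 1*(-½) + 1*(⅓) = -½ + ⅓ = -⅙ ≈ -0.16667)
N = I*√3 (N = √(-3) = I*√3 ≈ 1.732*I)
N*g - 14*H(Z(-2 + 1))*(-235) = (I*√3)*(-⅙) - 14*(-2 + 1)*(-235) = -I*√3/6 - 14*(-1)*(-235) = -I*√3/6 + 14*(-235) = -I*√3/6 - 3290 = -3290 - I*√3/6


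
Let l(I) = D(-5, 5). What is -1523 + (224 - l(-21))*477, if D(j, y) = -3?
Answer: 106756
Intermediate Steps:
l(I) = -3
-1523 + (224 - l(-21))*477 = -1523 + (224 - 1*(-3))*477 = -1523 + (224 + 3)*477 = -1523 + 227*477 = -1523 + 108279 = 106756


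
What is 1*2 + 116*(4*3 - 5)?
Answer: 814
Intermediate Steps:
1*2 + 116*(4*3 - 5) = 2 + 116*(12 - 5) = 2 + 116*7 = 2 + 812 = 814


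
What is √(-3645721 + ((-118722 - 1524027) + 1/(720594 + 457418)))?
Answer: I*√1834718679966050417/589006 ≈ 2299.7*I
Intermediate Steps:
√(-3645721 + ((-118722 - 1524027) + 1/(720594 + 457418))) = √(-3645721 + (-1642749 + 1/1178012)) = √(-3645721 - 1935178034987/1178012) = √(-6229881121639/1178012) = I*√1834718679966050417/589006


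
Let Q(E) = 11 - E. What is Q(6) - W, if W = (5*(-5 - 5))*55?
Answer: 2755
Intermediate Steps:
W = -2750 (W = (5*(-10))*55 = -50*55 = -2750)
Q(6) - W = (11 - 1*6) - 1*(-2750) = (11 - 6) + 2750 = 5 + 2750 = 2755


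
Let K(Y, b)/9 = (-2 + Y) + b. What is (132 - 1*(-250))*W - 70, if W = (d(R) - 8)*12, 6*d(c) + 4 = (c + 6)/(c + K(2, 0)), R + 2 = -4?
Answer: -39798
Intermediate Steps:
R = -6 (R = -2 - 4 = -6)
K(Y, b) = -18 + 9*Y + 9*b (K(Y, b) = 9*((-2 + Y) + b) = 9*(-2 + Y + b) = -18 + 9*Y + 9*b)
d(c) = -⅔ + (6 + c)/(6*c) (d(c) = -⅔ + ((c + 6)/(c + (-18 + 9*2 + 9*0)))/6 = -⅔ + ((6 + c)/(c + (-18 + 18 + 0)))/6 = -⅔ + ((6 + c)/(c + 0))/6 = -⅔ + ((6 + c)/c)/6 = -⅔ + (6 + c)/(6*c))
W = -104 (W = ((½)*(2 - 1*(-6))/(-6) - 8)*12 = ((½)*(-⅙)*(2 + 6) - 8)*12 = ((½)*(-⅙)*8 - 8)*12 = (-⅔ - 8)*12 = -26/3*12 = -104)
(132 - 1*(-250))*W - 70 = (132 - 1*(-250))*(-104) - 70 = (132 + 250)*(-104) - 70 = 382*(-104) - 70 = -39728 - 70 = -39798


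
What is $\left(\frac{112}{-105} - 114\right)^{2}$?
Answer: $\frac{2979076}{225} \approx 13240.0$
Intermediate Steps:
$\left(\frac{112}{-105} - 114\right)^{2} = \left(112 \left(- \frac{1}{105}\right) - 114\right)^{2} = \left(- \frac{16}{15} - 114\right)^{2} = \left(- \frac{1726}{15}\right)^{2} = \frac{2979076}{225}$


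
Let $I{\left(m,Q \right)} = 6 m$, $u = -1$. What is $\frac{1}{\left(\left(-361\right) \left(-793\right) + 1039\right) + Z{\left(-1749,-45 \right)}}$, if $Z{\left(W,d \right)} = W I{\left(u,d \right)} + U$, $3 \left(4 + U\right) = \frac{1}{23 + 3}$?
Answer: $\frac{78}{23228557} \approx 3.3579 \cdot 10^{-6}$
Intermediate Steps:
$U = - \frac{311}{78}$ ($U = -4 + \frac{1}{3 \left(23 + 3\right)} = -4 + \frac{1}{3 \cdot 26} = -4 + \frac{1}{3} \cdot \frac{1}{26} = -4 + \frac{1}{78} = - \frac{311}{78} \approx -3.9872$)
$Z{\left(W,d \right)} = - \frac{311}{78} - 6 W$ ($Z{\left(W,d \right)} = W 6 \left(-1\right) - \frac{311}{78} = W \left(-6\right) - \frac{311}{78} = - 6 W - \frac{311}{78} = - \frac{311}{78} - 6 W$)
$\frac{1}{\left(\left(-361\right) \left(-793\right) + 1039\right) + Z{\left(-1749,-45 \right)}} = \frac{1}{\left(\left(-361\right) \left(-793\right) + 1039\right) - - \frac{818221}{78}} = \frac{1}{\left(286273 + 1039\right) + \left(- \frac{311}{78} + 10494\right)} = \frac{1}{287312 + \frac{818221}{78}} = \frac{1}{\frac{23228557}{78}} = \frac{78}{23228557}$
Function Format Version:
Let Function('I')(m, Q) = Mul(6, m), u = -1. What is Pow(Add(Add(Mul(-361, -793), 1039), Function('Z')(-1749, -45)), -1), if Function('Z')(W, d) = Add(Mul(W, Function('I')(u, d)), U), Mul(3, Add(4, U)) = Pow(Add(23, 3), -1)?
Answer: Rational(78, 23228557) ≈ 3.3579e-6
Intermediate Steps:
U = Rational(-311, 78) (U = Add(-4, Mul(Rational(1, 3), Pow(Add(23, 3), -1))) = Add(-4, Mul(Rational(1, 3), Pow(26, -1))) = Add(-4, Mul(Rational(1, 3), Rational(1, 26))) = Add(-4, Rational(1, 78)) = Rational(-311, 78) ≈ -3.9872)
Function('Z')(W, d) = Add(Rational(-311, 78), Mul(-6, W)) (Function('Z')(W, d) = Add(Mul(W, Mul(6, -1)), Rational(-311, 78)) = Add(Mul(W, -6), Rational(-311, 78)) = Add(Mul(-6, W), Rational(-311, 78)) = Add(Rational(-311, 78), Mul(-6, W)))
Pow(Add(Add(Mul(-361, -793), 1039), Function('Z')(-1749, -45)), -1) = Pow(Add(Add(Mul(-361, -793), 1039), Add(Rational(-311, 78), Mul(-6, -1749))), -1) = Pow(Add(Add(286273, 1039), Add(Rational(-311, 78), 10494)), -1) = Pow(Add(287312, Rational(818221, 78)), -1) = Pow(Rational(23228557, 78), -1) = Rational(78, 23228557)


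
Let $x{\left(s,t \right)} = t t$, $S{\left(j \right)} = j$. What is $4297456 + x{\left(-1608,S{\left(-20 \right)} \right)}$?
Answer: $4297856$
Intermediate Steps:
$x{\left(s,t \right)} = t^{2}$
$4297456 + x{\left(-1608,S{\left(-20 \right)} \right)} = 4297456 + \left(-20\right)^{2} = 4297456 + 400 = 4297856$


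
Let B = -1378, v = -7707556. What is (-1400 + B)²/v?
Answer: -1929321/1926889 ≈ -1.0013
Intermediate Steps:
(-1400 + B)²/v = (-1400 - 1378)²/(-7707556) = (-2778)²*(-1/7707556) = 7717284*(-1/7707556) = -1929321/1926889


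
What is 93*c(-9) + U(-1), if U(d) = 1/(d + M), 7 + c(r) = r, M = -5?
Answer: -8929/6 ≈ -1488.2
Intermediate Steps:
c(r) = -7 + r
U(d) = 1/(-5 + d) (U(d) = 1/(d - 5) = 1/(-5 + d))
93*c(-9) + U(-1) = 93*(-7 - 9) + 1/(-5 - 1) = 93*(-16) + 1/(-6) = -1488 - ⅙ = -8929/6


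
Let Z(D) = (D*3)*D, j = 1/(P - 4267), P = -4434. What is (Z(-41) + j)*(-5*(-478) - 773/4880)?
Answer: 36552663599831/3032920 ≈ 1.2052e+7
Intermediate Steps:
j = -1/8701 (j = 1/(-4434 - 4267) = 1/(-8701) = -1/8701 ≈ -0.00011493)
Z(D) = 3*D² (Z(D) = (3*D)*D = 3*D²)
(Z(-41) + j)*(-5*(-478) - 773/4880) = (3*(-41)² - 1/8701)*(-5*(-478) - 773/4880) = (3*1681 - 1/8701)*(-1*(-2390) - 773*1/4880) = (5043 - 1/8701)*(2390 - 773/4880) = (43879142/8701)*(11662427/4880) = 36552663599831/3032920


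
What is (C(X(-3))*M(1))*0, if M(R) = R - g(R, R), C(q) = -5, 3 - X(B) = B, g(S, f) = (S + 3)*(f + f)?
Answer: 0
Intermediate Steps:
g(S, f) = 2*f*(3 + S) (g(S, f) = (3 + S)*(2*f) = 2*f*(3 + S))
X(B) = 3 - B
M(R) = R - 2*R*(3 + R)
(C(X(-3))*M(1))*0 = -5*(-5 - 2*1)*0 = -5*(-5 - 2)*0 = -5*(-7)*0 = 35*0 = 0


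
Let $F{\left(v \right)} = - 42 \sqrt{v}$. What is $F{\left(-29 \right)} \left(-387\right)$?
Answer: $16254 i \sqrt{29} \approx 87531.0 i$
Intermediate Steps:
$F{\left(-29 \right)} \left(-387\right) = - 42 \sqrt{-29} \left(-387\right) = - 42 i \sqrt{29} \left(-387\right) = 16254 i \sqrt{29}$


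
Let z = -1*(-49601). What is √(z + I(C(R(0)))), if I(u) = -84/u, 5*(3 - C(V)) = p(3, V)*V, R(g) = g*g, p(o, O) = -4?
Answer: √49573 ≈ 222.65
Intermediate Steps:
R(g) = g²
C(V) = 3 + 4*V/5 (C(V) = 3 - (-4)*V/5 = 3 + 4*V/5)
z = 49601
√(z + I(C(R(0)))) = √(49601 - 84/(3 + (⅘)*0²)) = √(49601 - 84/(3 + (⅘)*0)) = √(49601 - 84/(3 + 0)) = √(49601 - 84/3) = √(49601 - 84*⅓) = √(49601 - 28) = √49573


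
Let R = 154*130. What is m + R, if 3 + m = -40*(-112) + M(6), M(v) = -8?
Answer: 24489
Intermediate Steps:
m = 4469 (m = -3 + (-40*(-112) - 8) = -3 + (4480 - 8) = -3 + 4472 = 4469)
R = 20020
m + R = 4469 + 20020 = 24489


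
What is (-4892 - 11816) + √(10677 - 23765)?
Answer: -16708 + 4*I*√818 ≈ -16708.0 + 114.4*I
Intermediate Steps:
(-4892 - 11816) + √(10677 - 23765) = -16708 + √(-13088) = -16708 + 4*I*√818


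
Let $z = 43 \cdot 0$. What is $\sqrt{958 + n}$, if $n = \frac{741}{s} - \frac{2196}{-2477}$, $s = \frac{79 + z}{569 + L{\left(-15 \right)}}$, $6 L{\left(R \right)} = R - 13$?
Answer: $\frac{\sqrt{239407850725295}}{195683} \approx 79.071$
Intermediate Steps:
$L{\left(R \right)} = - \frac{13}{6} + \frac{R}{6}$ ($L{\left(R \right)} = \frac{R - 13}{6} = \frac{-13 + R}{6} = - \frac{13}{6} + \frac{R}{6}$)
$z = 0$
$s = \frac{237}{1693}$ ($s = \frac{79 + 0}{569 + \left(- \frac{13}{6} + \frac{1}{6} \left(-15\right)\right)} = \frac{79}{569 - \frac{14}{3}} = \frac{79}{\frac{1693}{3}} = 79 \cdot \frac{3}{1693} = \frac{237}{1693} \approx 0.13999$)
$n = \frac{1035983051}{195683}$ ($n = \frac{741}{\frac{237}{1693}} - \frac{2196}{-2477} = 741 \cdot \frac{1693}{237} - - \frac{2196}{2477} = \frac{418171}{79} + \frac{2196}{2477} = \frac{1035983051}{195683} \approx 5294.2$)
$\sqrt{958 + n} = \sqrt{958 + \frac{1035983051}{195683}} = \sqrt{\frac{1223447365}{195683}} = \frac{\sqrt{239407850725295}}{195683}$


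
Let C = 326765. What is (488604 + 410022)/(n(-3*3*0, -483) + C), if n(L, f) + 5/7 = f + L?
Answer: 2096794/761323 ≈ 2.7541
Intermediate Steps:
n(L, f) = -5/7 + L + f (n(L, f) = -5/7 + (f + L) = -5/7 + (L + f) = -5/7 + L + f)
(488604 + 410022)/(n(-3*3*0, -483) + C) = (488604 + 410022)/((-5/7 - 3*3*0 - 483) + 326765) = 898626/((-5/7 - 9*0 - 483) + 326765) = 898626/((-5/7 + 0 - 483) + 326765) = 898626/(-3386/7 + 326765) = 898626/(2283969/7) = 898626*(7/2283969) = 2096794/761323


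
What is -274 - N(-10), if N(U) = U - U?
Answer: -274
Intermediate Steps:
N(U) = 0
-274 - N(-10) = -274 - 1*0 = -274 + 0 = -274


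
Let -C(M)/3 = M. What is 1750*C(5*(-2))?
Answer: 52500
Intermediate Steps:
C(M) = -3*M
1750*C(5*(-2)) = 1750*(-15*(-2)) = 1750*(-3*(-10)) = 1750*30 = 52500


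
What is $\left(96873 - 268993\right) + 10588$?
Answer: $-161532$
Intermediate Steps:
$\left(96873 - 268993\right) + 10588 = -172120 + 10588 = -161532$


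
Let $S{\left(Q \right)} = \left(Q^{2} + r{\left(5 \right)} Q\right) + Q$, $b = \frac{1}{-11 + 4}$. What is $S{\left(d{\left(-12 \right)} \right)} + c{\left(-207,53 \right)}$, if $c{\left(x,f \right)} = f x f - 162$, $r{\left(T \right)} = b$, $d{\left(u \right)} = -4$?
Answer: $- \frac{4071287}{7} \approx -5.8161 \cdot 10^{5}$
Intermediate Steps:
$b = - \frac{1}{7}$ ($b = \frac{1}{-7} = - \frac{1}{7} \approx -0.14286$)
$r{\left(T \right)} = - \frac{1}{7}$
$S{\left(Q \right)} = Q^{2} + \frac{6 Q}{7}$ ($S{\left(Q \right)} = \left(Q^{2} - \frac{Q}{7}\right) + Q = Q^{2} + \frac{6 Q}{7}$)
$c{\left(x,f \right)} = -162 + x f^{2}$ ($c{\left(x,f \right)} = x f^{2} - 162 = -162 + x f^{2}$)
$S{\left(d{\left(-12 \right)} \right)} + c{\left(-207,53 \right)} = \frac{1}{7} \left(-4\right) \left(6 + 7 \left(-4\right)\right) - \left(162 + 207 \cdot 53^{2}\right) = \frac{1}{7} \left(-4\right) \left(6 - 28\right) - 581625 = \frac{1}{7} \left(-4\right) \left(-22\right) - 581625 = \frac{88}{7} - 581625 = - \frac{4071287}{7}$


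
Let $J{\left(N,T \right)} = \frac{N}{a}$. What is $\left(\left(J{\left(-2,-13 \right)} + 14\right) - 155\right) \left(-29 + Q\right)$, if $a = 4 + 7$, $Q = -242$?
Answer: $\frac{420863}{11} \approx 38260.0$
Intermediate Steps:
$a = 11$
$J{\left(N,T \right)} = \frac{N}{11}$
$\left(\left(J{\left(-2,-13 \right)} + 14\right) - 155\right) \left(-29 + Q\right) = \left(\left(\frac{1}{11} \left(-2\right) + 14\right) - 155\right) \left(-29 - 242\right) = \left(\left(- \frac{2}{11} + 14\right) - 155\right) \left(-271\right) = \left(\frac{152}{11} - 155\right) \left(-271\right) = \left(- \frac{1553}{11}\right) \left(-271\right) = \frac{420863}{11}$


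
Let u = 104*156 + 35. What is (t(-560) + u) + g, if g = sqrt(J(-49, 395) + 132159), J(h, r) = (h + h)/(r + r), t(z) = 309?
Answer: 16568 + 2*sqrt(5155022155)/395 ≈ 16932.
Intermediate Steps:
J(h, r) = h/r (J(h, r) = (2*h)/((2*r)) = (2*h)*(1/(2*r)) = h/r)
u = 16259 (u = 16224 + 35 = 16259)
g = 2*sqrt(5155022155)/395 (g = sqrt(-49/395 + 132159) = sqrt(52202756/395) = 2*sqrt(5155022155)/395 ≈ 363.54)
(t(-560) + u) + g = (309 + 16259) + 2*sqrt(5155022155)/395 = 16568 + 2*sqrt(5155022155)/395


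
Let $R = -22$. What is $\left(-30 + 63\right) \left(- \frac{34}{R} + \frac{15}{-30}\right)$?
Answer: $\frac{69}{2} \approx 34.5$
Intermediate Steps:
$\left(-30 + 63\right) \left(- \frac{34}{R} + \frac{15}{-30}\right) = \left(-30 + 63\right) \left(- \frac{34}{-22} + \frac{15}{-30}\right) = 33 \left(\left(-34\right) \left(- \frac{1}{22}\right) + 15 \left(- \frac{1}{30}\right)\right) = 33 \left(\frac{17}{11} - \frac{1}{2}\right) = 33 \cdot \frac{23}{22} = \frac{69}{2}$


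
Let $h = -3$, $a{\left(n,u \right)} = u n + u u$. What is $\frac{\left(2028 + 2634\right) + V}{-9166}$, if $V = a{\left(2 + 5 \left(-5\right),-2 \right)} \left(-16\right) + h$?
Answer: $- \frac{3859}{9166} \approx -0.42101$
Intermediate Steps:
$a{\left(n,u \right)} = u^{2} + n u$ ($a{\left(n,u \right)} = n u + u^{2} = u^{2} + n u$)
$V = -803$ ($V = - 2 \left(\left(2 + 5 \left(-5\right)\right) - 2\right) \left(-16\right) - 3 = - 2 \left(\left(2 - 25\right) - 2\right) \left(-16\right) - 3 = - 2 \left(-23 - 2\right) \left(-16\right) - 3 = \left(-2\right) \left(-25\right) \left(-16\right) - 3 = 50 \left(-16\right) - 3 = -800 - 3 = -803$)
$\frac{\left(2028 + 2634\right) + V}{-9166} = \frac{\left(2028 + 2634\right) - 803}{-9166} = \left(4662 - 803\right) \left(- \frac{1}{9166}\right) = 3859 \left(- \frac{1}{9166}\right) = - \frac{3859}{9166}$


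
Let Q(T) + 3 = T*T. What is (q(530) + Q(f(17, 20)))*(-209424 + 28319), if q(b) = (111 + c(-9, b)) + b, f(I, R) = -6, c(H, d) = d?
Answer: -218050420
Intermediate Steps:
Q(T) = -3 + T² (Q(T) = -3 + T*T = -3 + T²)
q(b) = 111 + 2*b (q(b) = (111 + b) + b = 111 + 2*b)
(q(530) + Q(f(17, 20)))*(-209424 + 28319) = ((111 + 2*530) + (-3 + (-6)²))*(-209424 + 28319) = ((111 + 1060) + (-3 + 36))*(-181105) = (1171 + 33)*(-181105) = 1204*(-181105) = -218050420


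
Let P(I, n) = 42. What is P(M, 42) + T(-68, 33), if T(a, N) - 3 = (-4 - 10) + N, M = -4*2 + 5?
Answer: 64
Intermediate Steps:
M = -3 (M = -8 + 5 = -3)
T(a, N) = -11 + N (T(a, N) = 3 + ((-4 - 10) + N) = 3 + (-14 + N) = -11 + N)
P(M, 42) + T(-68, 33) = 42 + (-11 + 33) = 42 + 22 = 64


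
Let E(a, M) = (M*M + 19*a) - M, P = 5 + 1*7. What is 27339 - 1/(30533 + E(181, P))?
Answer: 932369255/34104 ≈ 27339.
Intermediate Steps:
P = 12 (P = 5 + 7 = 12)
E(a, M) = M**2 - M + 19*a (E(a, M) = (M**2 + 19*a) - M = M**2 - M + 19*a)
27339 - 1/(30533 + E(181, P)) = 27339 - 1/(30533 + (12**2 - 1*12 + 19*181)) = 27339 - 1/(30533 + (144 - 12 + 3439)) = 27339 - 1/(30533 + 3571) = 27339 - 1/34104 = 932369255/34104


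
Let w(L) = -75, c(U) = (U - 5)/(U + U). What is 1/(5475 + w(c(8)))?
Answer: 1/5400 ≈ 0.00018519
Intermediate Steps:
c(U) = (-5 + U)/(2*U) (c(U) = (-5 + U)/((2*U)) = (-5 + U)*(1/(2*U)) = (-5 + U)/(2*U))
1/(5475 + w(c(8))) = 1/(5475 - 75) = 1/5400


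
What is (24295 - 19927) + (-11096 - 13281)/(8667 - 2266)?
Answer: 27935191/6401 ≈ 4364.2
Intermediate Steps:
(24295 - 19927) + (-11096 - 13281)/(8667 - 2266) = 4368 - 24377/6401 = 27935191/6401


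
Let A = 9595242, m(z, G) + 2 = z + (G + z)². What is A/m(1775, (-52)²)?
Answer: 533069/1114623 ≈ 0.47825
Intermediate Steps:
m(z, G) = -2 + z + (G + z)² (m(z, G) = -2 + (z + (G + z)²) = -2 + z + (G + z)²)
A/m(1775, (-52)²) = 9595242/(-2 + 1775 + ((-52)² + 1775)²) = 9595242/(-2 + 1775 + (2704 + 1775)²) = 9595242/(-2 + 1775 + 4479²) = 9595242/(-2 + 1775 + 20061441) = 9595242/20063214 = 9595242*(1/20063214) = 533069/1114623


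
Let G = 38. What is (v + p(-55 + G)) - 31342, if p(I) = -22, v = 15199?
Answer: -16165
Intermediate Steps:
(v + p(-55 + G)) - 31342 = (15199 - 22) - 31342 = 15177 - 31342 = -16165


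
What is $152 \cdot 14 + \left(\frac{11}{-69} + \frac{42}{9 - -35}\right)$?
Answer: $\frac{3231511}{1518} \approx 2128.8$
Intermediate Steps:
$152 \cdot 14 + \left(\frac{11}{-69} + \frac{42}{9 - -35}\right) = 2128 + \left(11 \left(- \frac{1}{69}\right) + \frac{42}{9 + 35}\right) = 2128 - \left(\frac{11}{69} - \frac{42}{44}\right) = 2128 + \left(- \frac{11}{69} + 42 \cdot \frac{1}{44}\right) = 2128 + \left(- \frac{11}{69} + \frac{21}{22}\right) = 2128 + \frac{1207}{1518} = \frac{3231511}{1518}$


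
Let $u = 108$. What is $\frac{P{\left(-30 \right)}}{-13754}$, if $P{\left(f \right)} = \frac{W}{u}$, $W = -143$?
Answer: $\frac{11}{114264} \approx 9.6268 \cdot 10^{-5}$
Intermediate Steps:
$P{\left(f \right)} = - \frac{143}{108}$
$\frac{P{\left(-30 \right)}}{-13754} = - \frac{143}{108 \left(-13754\right)} = \left(- \frac{143}{108}\right) \left(- \frac{1}{13754}\right) = \frac{11}{114264}$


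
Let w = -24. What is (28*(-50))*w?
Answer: 33600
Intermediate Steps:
(28*(-50))*w = (28*(-50))*(-24) = -1400*(-24) = 33600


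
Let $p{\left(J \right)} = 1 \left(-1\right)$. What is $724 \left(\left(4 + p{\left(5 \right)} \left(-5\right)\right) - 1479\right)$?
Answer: $-1064280$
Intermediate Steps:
$p{\left(J \right)} = -1$
$724 \left(\left(4 + p{\left(5 \right)} \left(-5\right)\right) - 1479\right) = 724 \left(\left(4 - -5\right) - 1479\right) = 724 \left(\left(4 + 5\right) - 1479\right) = 724 \left(9 - 1479\right) = 724 \left(-1470\right) = -1064280$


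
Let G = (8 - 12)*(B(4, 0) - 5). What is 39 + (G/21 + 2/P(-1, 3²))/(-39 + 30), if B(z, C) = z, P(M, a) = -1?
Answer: 7409/189 ≈ 39.201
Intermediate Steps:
G = 4 (G = (8 - 12)*(4 - 5) = -4*(-1) = 4)
39 + (G/21 + 2/P(-1, 3²))/(-39 + 30) = 39 + (4/21 + 2/(-1))/(-39 + 30) = 39 + (4*(1/21) + 2*(-1))/(-9) = 39 - (4/21 - 2)/9 = 39 - ⅑*(-38/21) = 39 + 38/189 = 7409/189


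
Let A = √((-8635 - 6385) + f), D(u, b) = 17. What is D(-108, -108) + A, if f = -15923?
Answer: 17 + I*√30943 ≈ 17.0 + 175.91*I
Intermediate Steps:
A = I*√30943 (A = √((-8635 - 6385) - 15923) = √(-15020 - 15923) = √(-30943) = I*√30943 ≈ 175.91*I)
D(-108, -108) + A = 17 + I*√30943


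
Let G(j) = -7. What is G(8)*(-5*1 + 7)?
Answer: -14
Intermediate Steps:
G(8)*(-5*1 + 7) = -7*(-5*1 + 7) = -7*(-5 + 7) = -7*2 = -14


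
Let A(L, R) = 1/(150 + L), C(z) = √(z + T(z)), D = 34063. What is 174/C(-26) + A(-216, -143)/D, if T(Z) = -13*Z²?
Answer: -1/2248158 - 29*I*√8814/1469 ≈ -4.4481e-7 - 1.8534*I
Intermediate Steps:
C(z) = √(z - 13*z²)
174/C(-26) + A(-216, -143)/D = 174/(√(-26*(1 - 13*(-26)))) + 1/((150 - 216)*34063) = 174/(√(-26*(1 + 338))) + (1/34063)/(-66) = 174/(√(-26*339)) - 1/66*1/34063 = 174/(√(-8814)) - 1/2248158 = 174/((I*√8814)) - 1/2248158 = 174*(-I*√8814/8814) - 1/2248158 = -29*I*√8814/1469 - 1/2248158 = -1/2248158 - 29*I*√8814/1469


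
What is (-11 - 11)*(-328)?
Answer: 7216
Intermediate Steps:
(-11 - 11)*(-328) = -22*(-328) = 7216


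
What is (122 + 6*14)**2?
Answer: 42436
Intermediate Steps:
(122 + 6*14)**2 = (122 + 84)**2 = 206**2 = 42436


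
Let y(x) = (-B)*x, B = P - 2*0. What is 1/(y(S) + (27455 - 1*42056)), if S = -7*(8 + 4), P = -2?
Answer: -1/14769 ≈ -6.7709e-5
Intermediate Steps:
B = -2 (B = -2 - 2*0 = -2 + 0 = -2)
S = -84 (S = -7*12 = -84)
y(x) = 2*x (y(x) = (-1*(-2))*x = 2*x)
1/(y(S) + (27455 - 1*42056)) = 1/(2*(-84) + (27455 - 1*42056)) = 1/(-168 + (27455 - 42056)) = 1/(-168 - 14601) = 1/(-14769) = -1/14769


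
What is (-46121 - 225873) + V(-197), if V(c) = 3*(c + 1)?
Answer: -272582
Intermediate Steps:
V(c) = 3 + 3*c (V(c) = 3*(1 + c) = 3 + 3*c)
(-46121 - 225873) + V(-197) = (-46121 - 225873) + (3 + 3*(-197)) = -271994 + (3 - 591) = -271994 - 588 = -272582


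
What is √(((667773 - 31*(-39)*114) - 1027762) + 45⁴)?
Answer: √3878462 ≈ 1969.4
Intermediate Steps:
√(((667773 - 31*(-39)*114) - 1027762) + 45⁴) = √(((667773 + 1209*114) - 1027762) + 4100625) = √(((667773 + 137826) - 1027762) + 4100625) = √((805599 - 1027762) + 4100625) = √(-222163 + 4100625) = √3878462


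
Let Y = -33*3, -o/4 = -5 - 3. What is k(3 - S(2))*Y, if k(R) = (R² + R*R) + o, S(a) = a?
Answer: -3366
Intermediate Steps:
o = 32 (o = -4*(-5 - 3) = -4*(-8) = 32)
k(R) = 32 + 2*R² (k(R) = (R² + R*R) + 32 = (R² + R²) + 32 = 2*R² + 32 = 32 + 2*R²)
Y = -99
k(3 - S(2))*Y = (32 + 2*(3 - 1*2)²)*(-99) = (32 + 2*(3 - 2)²)*(-99) = (32 + 2*1²)*(-99) = (32 + 2*1)*(-99) = (32 + 2)*(-99) = 34*(-99) = -3366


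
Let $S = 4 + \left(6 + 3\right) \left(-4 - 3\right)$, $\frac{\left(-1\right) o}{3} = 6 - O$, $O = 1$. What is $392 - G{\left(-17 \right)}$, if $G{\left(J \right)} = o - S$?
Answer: $348$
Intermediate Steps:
$o = -15$ ($o = - 3 \left(6 - 1\right) = \left(-3\right) 5 = -15$)
$S = -59$ ($S = 4 + 9 \left(-7\right) = 4 - 63 = -59$)
$G{\left(J \right)} = 44$ ($G{\left(J \right)} = -15 - -59 = -15 + 59 = 44$)
$392 - G{\left(-17 \right)} = 392 - 44 = 348$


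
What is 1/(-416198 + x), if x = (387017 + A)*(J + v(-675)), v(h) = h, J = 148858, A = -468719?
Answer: -1/12107263664 ≈ -8.2595e-11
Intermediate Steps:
x = -12106847466 (x = (387017 - 468719)*(148858 - 675) = -81702*148183 = -12106847466)
1/(-416198 + x) = 1/(-416198 - 12106847466) = 1/(-12107263664) = -1/12107263664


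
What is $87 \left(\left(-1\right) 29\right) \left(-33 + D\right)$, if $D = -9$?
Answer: $105966$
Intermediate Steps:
$87 \left(\left(-1\right) 29\right) \left(-33 + D\right) = 87 \left(\left(-1\right) 29\right) \left(-33 - 9\right) = 87 \left(-29\right) \left(-42\right) = \left(-2523\right) \left(-42\right) = 105966$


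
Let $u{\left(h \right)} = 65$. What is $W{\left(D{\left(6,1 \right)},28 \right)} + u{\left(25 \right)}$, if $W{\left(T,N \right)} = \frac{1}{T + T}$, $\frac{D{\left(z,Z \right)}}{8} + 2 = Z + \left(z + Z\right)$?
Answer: $\frac{6241}{96} \approx 65.01$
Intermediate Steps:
$D{\left(z,Z \right)} = -16 + 8 z + 16 Z$ ($D{\left(z,Z \right)} = -16 + 8 \left(Z + \left(z + Z\right)\right) = -16 + 8 \left(Z + \left(Z + z\right)\right) = -16 + 8 \left(z + 2 Z\right) = -16 + \left(8 z + 16 Z\right) = -16 + 8 z + 16 Z$)
$W{\left(T,N \right)} = \frac{1}{2 T}$
$W{\left(D{\left(6,1 \right)},28 \right)} + u{\left(25 \right)} = \frac{1}{2 \left(-16 + 8 \cdot 6 + 16 \cdot 1\right)} + 65 = \frac{1}{2 \left(-16 + 48 + 16\right)} + 65 = \frac{1}{2 \cdot 48} + 65 = \frac{1}{2} \cdot \frac{1}{48} + 65 = \frac{1}{96} + 65 = \frac{6241}{96}$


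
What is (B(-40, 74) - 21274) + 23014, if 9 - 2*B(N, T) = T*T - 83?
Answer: -952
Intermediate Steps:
B(N, T) = 46 - T**2/2 (B(N, T) = 9/2 - (T*T - 83)/2 = 9/2 - (T**2 - 83)/2 = 9/2 - (-83 + T**2)/2 = 9/2 + (83/2 - T**2/2) = 46 - T**2/2)
(B(-40, 74) - 21274) + 23014 = ((46 - 1/2*74**2) - 21274) + 23014 = ((46 - 1/2*5476) - 21274) + 23014 = ((46 - 2738) - 21274) + 23014 = (-2692 - 21274) + 23014 = -23966 + 23014 = -952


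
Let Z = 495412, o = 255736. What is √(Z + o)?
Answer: 2*√187787 ≈ 866.69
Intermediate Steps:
√(Z + o) = √(495412 + 255736) = √751148 = 2*√187787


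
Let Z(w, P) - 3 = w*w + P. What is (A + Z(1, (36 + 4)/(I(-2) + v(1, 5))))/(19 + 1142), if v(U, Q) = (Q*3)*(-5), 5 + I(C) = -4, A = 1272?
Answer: 26786/24381 ≈ 1.0986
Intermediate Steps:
I(C) = -9 (I(C) = -5 - 4 = -9)
v(U, Q) = -15*Q (v(U, Q) = (3*Q)*(-5) = -15*Q)
Z(w, P) = 3 + P + w**2 (Z(w, P) = 3 + (w*w + P) = 3 + (w**2 + P) = 3 + (P + w**2) = 3 + P + w**2)
(A + Z(1, (36 + 4)/(I(-2) + v(1, 5))))/(19 + 1142) = (1272 + (3 + (36 + 4)/(-9 - 15*5) + 1**2))/(19 + 1142) = (1272 + (3 + 40/(-9 - 75) + 1))/1161 = (1272 + (3 + 40/(-84) + 1))*(1/1161) = (1272 + (3 + 40*(-1/84) + 1))*(1/1161) = (1272 + (3 - 10/21 + 1))*(1/1161) = (1272 + 74/21)*(1/1161) = (26786/21)*(1/1161) = 26786/24381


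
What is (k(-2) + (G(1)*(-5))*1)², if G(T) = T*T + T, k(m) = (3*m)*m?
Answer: 4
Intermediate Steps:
k(m) = 3*m²
G(T) = T + T² (G(T) = T² + T = T + T²)
(k(-2) + (G(1)*(-5))*1)² = (3*(-2)² + ((1*(1 + 1))*(-5))*1)² = (3*4 + ((1*2)*(-5))*1)² = (12 + (2*(-5))*1)² = (12 - 10*1)² = (12 - 10)² = 2² = 4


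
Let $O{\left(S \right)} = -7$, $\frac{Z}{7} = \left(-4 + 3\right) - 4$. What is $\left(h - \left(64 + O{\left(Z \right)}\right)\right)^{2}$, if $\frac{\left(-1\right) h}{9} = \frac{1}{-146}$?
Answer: $\frac{69105969}{21316} \approx 3242.0$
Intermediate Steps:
$Z = -35$ ($Z = 7 \left(\left(-4 + 3\right) - 4\right) = 7 \left(-1 - 4\right) = 7 \left(-5\right) = -35$)
$h = \frac{9}{146}$ ($h = - \frac{9}{-146} = \left(-9\right) \left(- \frac{1}{146}\right) = \frac{9}{146} \approx 0.061644$)
$\left(h - \left(64 + O{\left(Z \right)}\right)\right)^{2} = \left(\frac{9}{146} - 57\right)^{2} = \left(- \frac{8313}{146}\right)^{2} = \frac{69105969}{21316}$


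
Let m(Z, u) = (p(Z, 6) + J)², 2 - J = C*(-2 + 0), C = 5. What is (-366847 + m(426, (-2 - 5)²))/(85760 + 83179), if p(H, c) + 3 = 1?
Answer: -122249/56313 ≈ -2.1709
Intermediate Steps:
p(H, c) = -2 (p(H, c) = -3 + 1 = -2)
J = 12 (J = 2 - 5*(-2 + 0) = 2 - 5*(-2) = 2 - 1*(-10) = 2 + 10 = 12)
m(Z, u) = 100 (m(Z, u) = (-2 + 12)² = 10² = 100)
(-366847 + m(426, (-2 - 5)²))/(85760 + 83179) = (-366847 + 100)/(85760 + 83179) = -366747/168939 = -366747*1/168939 = -122249/56313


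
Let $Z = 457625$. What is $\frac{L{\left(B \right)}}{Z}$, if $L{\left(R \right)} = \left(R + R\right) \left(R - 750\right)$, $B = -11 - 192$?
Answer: $\frac{55274}{65375} \approx 0.84549$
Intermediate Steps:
$B = -203$ ($B = -11 - 192 = -203$)
$L{\left(R \right)} = 2 R \left(-750 + R\right)$
$\frac{L{\left(B \right)}}{Z} = \frac{2 \left(-203\right) \left(-750 - 203\right)}{457625} = 2 \left(-203\right) \left(-953\right) \frac{1}{457625} = 386918 \cdot \frac{1}{457625} = \frac{55274}{65375}$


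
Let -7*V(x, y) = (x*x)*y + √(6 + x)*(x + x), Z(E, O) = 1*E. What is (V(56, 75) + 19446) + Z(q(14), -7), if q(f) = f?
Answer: -14140 - 16*√62 ≈ -14266.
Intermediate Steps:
Z(E, O) = E
V(x, y) = -2*x*√(6 + x)/7 - y*x²/7 (V(x, y) = -((x*x)*y + √(6 + x)*(x + x))/7 = -(x²*y + √(6 + x)*(2*x))/7 = -(y*x² + 2*x*√(6 + x))/7 = -2*x*√(6 + x)/7 - y*x²/7)
(V(56, 75) + 19446) + Z(q(14), -7) = (-⅐*56*(2*√(6 + 56) + 56*75) + 19446) + 14 = (-⅐*56*(2*√62 + 4200) + 19446) + 14 = (-⅐*56*(4200 + 2*√62) + 19446) + 14 = ((-33600 - 16*√62) + 19446) + 14 = (-14154 - 16*√62) + 14 = -14140 - 16*√62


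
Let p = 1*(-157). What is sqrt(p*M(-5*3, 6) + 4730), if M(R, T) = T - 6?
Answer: sqrt(4730) ≈ 68.775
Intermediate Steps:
p = -157
M(R, T) = -6 + T
sqrt(p*M(-5*3, 6) + 4730) = sqrt(-157*(-6 + 6) + 4730) = sqrt(-157*0 + 4730) = sqrt(0 + 4730) = sqrt(4730)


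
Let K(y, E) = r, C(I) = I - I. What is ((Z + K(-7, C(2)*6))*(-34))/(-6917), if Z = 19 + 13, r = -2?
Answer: 1020/6917 ≈ 0.14746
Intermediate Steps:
C(I) = 0
K(y, E) = -2
Z = 32
((Z + K(-7, C(2)*6))*(-34))/(-6917) = ((32 - 2)*(-34))/(-6917) = (30*(-34))*(-1/6917) = -1020*(-1/6917) = 1020/6917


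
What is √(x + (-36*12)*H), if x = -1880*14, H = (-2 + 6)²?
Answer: 4*I*√2077 ≈ 182.3*I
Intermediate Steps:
H = 16 (H = 4² = 16)
x = -26320
√(x + (-36*12)*H) = √(-26320 - 36*12*16) = √(-26320 - 432*16) = √(-26320 - 6912) = √(-33232) = 4*I*√2077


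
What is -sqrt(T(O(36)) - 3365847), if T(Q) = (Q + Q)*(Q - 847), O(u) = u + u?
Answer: -3*I*sqrt(386383) ≈ -1864.8*I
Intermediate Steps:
O(u) = 2*u
T(Q) = 2*Q*(-847 + Q) (T(Q) = (2*Q)*(-847 + Q) = 2*Q*(-847 + Q))
-sqrt(T(O(36)) - 3365847) = -sqrt(2*(2*36)*(-847 + 2*36) - 3365847) = -sqrt(2*72*(-847 + 72) - 3365847) = -sqrt(2*72*(-775) - 3365847) = -sqrt(-111600 - 3365847) = -sqrt(-3477447) = -3*I*sqrt(386383)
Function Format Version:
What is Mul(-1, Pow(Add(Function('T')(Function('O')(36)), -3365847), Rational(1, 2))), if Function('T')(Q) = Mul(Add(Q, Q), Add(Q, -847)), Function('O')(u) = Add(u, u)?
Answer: Mul(-3, I, Pow(386383, Rational(1, 2))) ≈ Mul(-1864.8, I)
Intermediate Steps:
Function('O')(u) = Mul(2, u)
Function('T')(Q) = Mul(2, Q, Add(-847, Q)) (Function('T')(Q) = Mul(Mul(2, Q), Add(-847, Q)) = Mul(2, Q, Add(-847, Q)))
Mul(-1, Pow(Add(Function('T')(Function('O')(36)), -3365847), Rational(1, 2))) = Mul(-1, Pow(Add(Mul(2, Mul(2, 36), Add(-847, Mul(2, 36))), -3365847), Rational(1, 2))) = Mul(-1, Pow(Add(Mul(2, 72, Add(-847, 72)), -3365847), Rational(1, 2))) = Mul(-1, Pow(Add(Mul(2, 72, -775), -3365847), Rational(1, 2))) = Mul(-1, Pow(Add(-111600, -3365847), Rational(1, 2))) = Mul(-1, Pow(-3477447, Rational(1, 2))) = Mul(-1, Mul(3, I, Pow(386383, Rational(1, 2)))) = Mul(-3, I, Pow(386383, Rational(1, 2)))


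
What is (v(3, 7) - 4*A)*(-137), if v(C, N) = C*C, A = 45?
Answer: 23427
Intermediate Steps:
v(C, N) = C**2
(v(3, 7) - 4*A)*(-137) = (3**2 - 4*45)*(-137) = (9 - 180)*(-137) = -171*(-137) = 23427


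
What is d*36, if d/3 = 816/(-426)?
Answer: -14688/71 ≈ -206.87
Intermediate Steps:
d = -408/71 (d = 3*(816/(-426)) = 3*(816*(-1/426)) = 3*(-136/71) = -408/71 ≈ -5.7465)
d*36 = -408/71*36 = -14688/71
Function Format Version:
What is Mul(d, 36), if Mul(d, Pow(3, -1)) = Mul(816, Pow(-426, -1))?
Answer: Rational(-14688, 71) ≈ -206.87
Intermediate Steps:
d = Rational(-408, 71) (d = Mul(3, Mul(816, Pow(-426, -1))) = Mul(3, Mul(816, Rational(-1, 426))) = Mul(3, Rational(-136, 71)) = Rational(-408, 71) ≈ -5.7465)
Mul(d, 36) = Mul(Rational(-408, 71), 36) = Rational(-14688, 71)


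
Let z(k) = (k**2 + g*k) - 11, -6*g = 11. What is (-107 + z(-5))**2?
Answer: 253009/36 ≈ 7028.0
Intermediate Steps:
g = -11/6 (g = -1/6*11 = -11/6 ≈ -1.8333)
z(k) = -11 + k**2 - 11*k/6 (z(k) = (k**2 - 11*k/6) - 11 = -11 + k**2 - 11*k/6)
(-107 + z(-5))**2 = (-107 + (-11 + (-5)**2 - 11/6*(-5)))**2 = (-107 + (-11 + 25 + 55/6))**2 = (-107 + 139/6)**2 = (-503/6)**2 = 253009/36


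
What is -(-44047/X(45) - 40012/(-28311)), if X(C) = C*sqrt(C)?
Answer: -40012/28311 + 44047*sqrt(5)/675 ≈ 144.50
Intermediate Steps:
X(C) = C**(3/2)
-(-44047/X(45) - 40012/(-28311)) = -(-44047*sqrt(5)/675 - 40012/(-28311)) = -(-44047*sqrt(5)/675 - 40012*(-1/28311)) = -(-44047*sqrt(5)/675 + 40012/28311) = -(40012/28311 - 44047*sqrt(5)/675) = -40012/28311 + 44047*sqrt(5)/675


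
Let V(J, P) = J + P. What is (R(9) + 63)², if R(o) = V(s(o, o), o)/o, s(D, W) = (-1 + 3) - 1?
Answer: 332929/81 ≈ 4110.2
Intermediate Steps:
s(D, W) = 1 (s(D, W) = 2 - 1 = 1)
R(o) = (1 + o)/o
(R(9) + 63)² = ((1 + 9)/9 + 63)² = ((⅑)*10 + 63)² = (10/9 + 63)² = (577/9)² = 332929/81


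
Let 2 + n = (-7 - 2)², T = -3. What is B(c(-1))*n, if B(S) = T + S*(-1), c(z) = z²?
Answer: -316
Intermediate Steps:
B(S) = -3 - S (B(S) = -3 + S*(-1) = -3 - S)
n = 79 (n = -2 + (-7 - 2)² = -2 + (-9)² = -2 + 81 = 79)
B(c(-1))*n = (-3 - 1*(-1)²)*79 = (-3 - 1*1)*79 = (-3 - 1)*79 = -4*79 = -316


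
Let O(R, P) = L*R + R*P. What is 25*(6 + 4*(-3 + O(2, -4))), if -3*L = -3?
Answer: -750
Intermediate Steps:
L = 1 (L = -1/3*(-3) = 1)
O(R, P) = R + P*R (O(R, P) = 1*R + R*P = R + P*R)
25*(6 + 4*(-3 + O(2, -4))) = 25*(6 + 4*(-3 + 2*(1 - 4))) = 25*(6 + 4*(-3 + 2*(-3))) = 25*(6 + 4*(-3 - 6)) = 25*(6 + 4*(-9)) = 25*(6 - 36) = 25*(-30) = -750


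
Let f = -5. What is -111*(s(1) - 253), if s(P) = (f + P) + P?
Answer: 28416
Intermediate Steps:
s(P) = -5 + 2*P (s(P) = (-5 + P) + P = -5 + 2*P)
-111*(s(1) - 253) = -111*((-5 + 2*1) - 253) = -111*((-5 + 2) - 253) = -111*(-3 - 253) = -111*(-256) = 28416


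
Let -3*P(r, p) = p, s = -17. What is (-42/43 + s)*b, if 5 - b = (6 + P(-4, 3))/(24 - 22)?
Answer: -3865/86 ≈ -44.942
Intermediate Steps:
P(r, p) = -p/3
b = 5/2 (b = 5 - (6 - ⅓*3)/(24 - 22) = 5 - (6 - 1)/2 = 5 - 5/2 = 5/2 ≈ 2.5000)
(-42/43 + s)*b = (-42/43 - 17)*(5/2) = -773/43*5/2 = -3865/86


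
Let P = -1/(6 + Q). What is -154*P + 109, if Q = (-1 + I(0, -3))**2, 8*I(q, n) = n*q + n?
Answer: 64901/505 ≈ 128.52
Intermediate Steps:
I(q, n) = n/8 + n*q/8 (I(q, n) = (n*q + n)/8 = (n + n*q)/8 = n/8 + n*q/8)
Q = 121/64 (Q = (-1 + (1/8)*(-3)*(1 + 0))**2 = (-1 + (1/8)*(-3)*1)**2 = (-1 - 3/8)**2 = (-11/8)**2 = 121/64 ≈ 1.8906)
P = -64/505 (P = -1/(6 + 121/64) = -1/505/64 = -1*64/505 = -64/505 ≈ -0.12673)
-154*P + 109 = -154*(-64/505) + 109 = 9856/505 + 109 = 64901/505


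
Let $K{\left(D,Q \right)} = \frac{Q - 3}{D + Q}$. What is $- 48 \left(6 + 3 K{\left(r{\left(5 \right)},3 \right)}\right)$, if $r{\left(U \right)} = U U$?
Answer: $-288$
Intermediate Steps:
$r{\left(U \right)} = U^{2}$
$K{\left(D,Q \right)} = \frac{-3 + Q}{D + Q}$
$- 48 \left(6 + 3 K{\left(r{\left(5 \right)},3 \right)}\right) = - 48 \left(6 + 3 \frac{-3 + 3}{5^{2} + 3}\right) = - 48 \left(6 + 3 \frac{1}{25 + 3} \cdot 0\right) = - 48 \left(6 + 3 \cdot \frac{1}{28} \cdot 0\right) = - 48 \left(6 + 3 \cdot 0\right) = - 48 \left(6 + 0\right) = \left(-48\right) 6 = -288$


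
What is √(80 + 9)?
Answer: √89 ≈ 9.4340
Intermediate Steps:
√(80 + 9) = √89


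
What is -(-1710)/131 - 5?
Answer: 1055/131 ≈ 8.0534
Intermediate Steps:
-(-1710)/131 - 5 = -114*(-15/131) - 5 = 1710/131 - 5 = 1055/131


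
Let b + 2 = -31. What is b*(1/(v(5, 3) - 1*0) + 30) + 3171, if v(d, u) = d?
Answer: 10872/5 ≈ 2174.4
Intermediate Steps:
b = -33 (b = -2 - 31 = -33)
b*(1/(v(5, 3) - 1*0) + 30) + 3171 = -33*(1/(5 - 1*0) + 30) + 3171 = -33*(1/(5 + 0) + 30) + 3171 = -33*(1/5 + 30) + 3171 = -33*151/5 + 3171 = -4983/5 + 3171 = 10872/5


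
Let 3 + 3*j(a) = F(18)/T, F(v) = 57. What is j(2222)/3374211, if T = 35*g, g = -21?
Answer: -754/2480045085 ≈ -3.0403e-7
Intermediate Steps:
T = -735 (T = 35*(-21) = -735)
j(a) = -754/735 (j(a) = -1 + (57/(-735))/3 = -1 + (57*(-1/735))/3 = -1 + (1/3)*(-19/245) = -1 - 19/735 = -754/735)
j(2222)/3374211 = -754/735/3374211 = -754/735*1/3374211 = -754/2480045085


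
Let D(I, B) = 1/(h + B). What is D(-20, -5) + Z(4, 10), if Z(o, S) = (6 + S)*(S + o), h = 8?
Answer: 673/3 ≈ 224.33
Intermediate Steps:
D(I, B) = 1/(8 + B)
D(-20, -5) + Z(4, 10) = 1/(8 - 5) + (10² + 6*10 + 6*4 + 10*4) = 1/3 + (100 + 60 + 24 + 40) = ⅓ + 224 = 673/3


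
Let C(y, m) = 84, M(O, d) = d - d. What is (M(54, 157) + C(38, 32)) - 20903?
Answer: -20819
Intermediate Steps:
M(O, d) = 0
(M(54, 157) + C(38, 32)) - 20903 = (0 + 84) - 20903 = 84 - 20903 = -20819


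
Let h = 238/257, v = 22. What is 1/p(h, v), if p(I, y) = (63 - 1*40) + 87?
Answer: 1/110 ≈ 0.0090909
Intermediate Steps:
h = 238/257 (h = 238*(1/257) = 238/257 ≈ 0.92607)
p(I, y) = 110 (p(I, y) = (63 - 40) + 87 = 23 + 87 = 110)
1/p(h, v) = 1/110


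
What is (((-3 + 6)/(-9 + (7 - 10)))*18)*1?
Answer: -9/2 ≈ -4.5000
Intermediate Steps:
(((-3 + 6)/(-9 + (7 - 10)))*18)*1 = ((3/(-9 - 3))*18)*1 = ((3/(-12))*18)*1 = ((3*(-1/12))*18)*1 = -¼*18*1 = -9/2*1 = -9/2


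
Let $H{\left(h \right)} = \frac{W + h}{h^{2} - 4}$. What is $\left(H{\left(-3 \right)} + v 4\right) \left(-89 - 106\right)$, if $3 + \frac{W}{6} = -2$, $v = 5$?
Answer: $-2613$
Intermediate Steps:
$W = -30$ ($W = -18 + 6 \left(-2\right) = -18 - 12 = -30$)
$H{\left(h \right)} = \frac{-30 + h}{-4 + h^{2}}$ ($H{\left(h \right)} = \frac{-30 + h}{h^{2} - 4} = \frac{-30 + h}{-4 + h^{2}}$)
$\left(H{\left(-3 \right)} + v 4\right) \left(-89 - 106\right) = \left(\frac{-30 - 3}{-4 + \left(-3\right)^{2}} + 5 \cdot 4\right) \left(-89 - 106\right) = \left(\frac{1}{-4 + 9} \left(-33\right) + 20\right) \left(-195\right) = \left(\frac{1}{5} \left(-33\right) + 20\right) \left(-195\right) = \left(- \frac{33}{5} + 20\right) \left(-195\right) = \frac{67}{5} \left(-195\right) = -2613$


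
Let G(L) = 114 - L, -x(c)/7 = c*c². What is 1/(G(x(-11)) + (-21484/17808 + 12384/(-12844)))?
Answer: -14295372/131591338189 ≈ -0.00010863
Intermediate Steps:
x(c) = -7*c³ (x(c) = -7*c*c² = -7*c³)
1/(G(x(-11)) + (-21484/17808 + 12384/(-12844))) = 1/((114 - (-7)*(-11)³) + (-21484/17808 + 12384/(-12844))) = 1/((114 - (-7)*(-1331)) + (-21484*1/17808 + 12384*(-1/12844))) = 1/((114 - 1*9317) + (-5371/4452 - 3096/3211)) = 1/((114 - 9317) - 31029673/14295372) = 1/(-9203 - 31029673/14295372) = 1/(-131591338189/14295372) = -14295372/131591338189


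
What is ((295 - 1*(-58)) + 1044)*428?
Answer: 597916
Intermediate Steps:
((295 - 1*(-58)) + 1044)*428 = ((295 + 58) + 1044)*428 = (353 + 1044)*428 = 1397*428 = 597916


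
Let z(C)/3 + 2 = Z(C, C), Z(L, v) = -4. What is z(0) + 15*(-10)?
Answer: -168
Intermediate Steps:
z(C) = -18 (z(C) = -6 + 3*(-4) = -6 - 12 = -18)
z(0) + 15*(-10) = -18 + 15*(-10) = -18 - 150 = -168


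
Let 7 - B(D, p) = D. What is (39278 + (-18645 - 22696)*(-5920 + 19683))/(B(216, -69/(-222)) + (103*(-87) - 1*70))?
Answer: 37929127/616 ≈ 61573.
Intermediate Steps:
B(D, p) = 7 - D
(39278 + (-18645 - 22696)*(-5920 + 19683))/(B(216, -69/(-222)) + (103*(-87) - 1*70)) = (39278 + (-18645 - 22696)*(-5920 + 19683))/((7 - 1*216) + (103*(-87) - 1*70)) = (39278 - 41341*13763)/((7 - 216) + (-8961 - 70)) = (39278 - 568976183)/(-209 - 9031) = -568936905/(-9240) = -568936905*(-1/9240) = 37929127/616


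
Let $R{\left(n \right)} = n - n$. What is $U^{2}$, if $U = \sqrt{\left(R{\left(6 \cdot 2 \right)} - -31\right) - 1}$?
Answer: $30$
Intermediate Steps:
$R{\left(n \right)} = 0$
$U = \sqrt{30}$ ($U = \sqrt{\left(0 - -31\right) - 1} = \sqrt{\left(0 + 31\right) - 1} = \sqrt{31 - 1} = \sqrt{30} \approx 5.4772$)
$U^{2} = \left(\sqrt{30}\right)^{2} = 30$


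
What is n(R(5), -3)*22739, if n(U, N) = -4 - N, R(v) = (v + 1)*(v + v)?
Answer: -22739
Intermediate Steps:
R(v) = 2*v*(1 + v) (R(v) = (1 + v)*(2*v) = 2*v*(1 + v))
n(R(5), -3)*22739 = (-4 - 1*(-3))*22739 = (-4 + 3)*22739 = -1*22739 = -22739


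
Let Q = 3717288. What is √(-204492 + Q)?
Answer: 2*√878199 ≈ 1874.2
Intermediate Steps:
√(-204492 + Q) = √(-204492 + 3717288) = √3512796 = 2*√878199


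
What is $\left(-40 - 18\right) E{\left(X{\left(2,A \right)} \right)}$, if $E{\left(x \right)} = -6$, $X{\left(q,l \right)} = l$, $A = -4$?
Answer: $348$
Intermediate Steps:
$\left(-40 - 18\right) E{\left(X{\left(2,A \right)} \right)} = \left(-40 - 18\right) \left(-6\right) = \left(-58\right) \left(-6\right) = 348$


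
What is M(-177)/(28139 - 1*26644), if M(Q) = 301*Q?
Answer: -53277/1495 ≈ -35.637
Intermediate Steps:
M(-177)/(28139 - 1*26644) = (301*(-177))/(28139 - 1*26644) = -53277/(28139 - 26644) = -53277/1495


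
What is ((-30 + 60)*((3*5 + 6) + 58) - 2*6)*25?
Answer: 58950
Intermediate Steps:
((-30 + 60)*((3*5 + 6) + 58) - 2*6)*25 = (30*((15 + 6) + 58) - 12)*25 = (30*(21 + 58) - 12)*25 = (30*79 - 12)*25 = (2370 - 12)*25 = 2358*25 = 58950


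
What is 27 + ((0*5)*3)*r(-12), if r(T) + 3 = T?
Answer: 27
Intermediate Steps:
r(T) = -3 + T
27 + ((0*5)*3)*r(-12) = 27 + ((0*5)*3)*(-3 - 12) = 27 + (0*3)*(-15) = 27 + 0*(-15) = 27 + 0 = 27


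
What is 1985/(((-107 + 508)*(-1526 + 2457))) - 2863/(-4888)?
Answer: 1078549333/1824841928 ≈ 0.59104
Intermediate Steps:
1985/(((-107 + 508)*(-1526 + 2457))) - 2863/(-4888) = 1985/((401*931)) - 2863*(-1/4888) = 1985/373331 + 2863/4888 = 1078549333/1824841928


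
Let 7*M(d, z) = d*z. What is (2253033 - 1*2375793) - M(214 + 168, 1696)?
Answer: -1507192/7 ≈ -2.1531e+5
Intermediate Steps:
M(d, z) = d*z/7 (M(d, z) = (d*z)/7 = d*z/7)
(2253033 - 1*2375793) - M(214 + 168, 1696) = (2253033 - 1*2375793) - (214 + 168)*1696/7 = (2253033 - 2375793) - 382*1696/7 = -122760 - 1*647872/7 = -122760 - 647872/7 = -1507192/7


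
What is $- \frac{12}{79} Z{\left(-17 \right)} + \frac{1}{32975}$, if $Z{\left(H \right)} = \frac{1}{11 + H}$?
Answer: $\frac{66029}{2605025} \approx 0.025347$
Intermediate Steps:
$- \frac{12}{79} Z{\left(-17 \right)} + \frac{1}{32975} = \frac{\left(-12\right) \frac{1}{79}}{11 - 17} + \frac{1}{32975} = \frac{\left(-12\right) \frac{1}{79}}{-6} + \frac{1}{32975} = \left(- \frac{12}{79}\right) \left(- \frac{1}{6}\right) + \frac{1}{32975} = \frac{2}{79} + \frac{1}{32975} = \frac{66029}{2605025}$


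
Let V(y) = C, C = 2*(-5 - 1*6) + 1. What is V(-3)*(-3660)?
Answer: 76860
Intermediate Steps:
C = -21 (C = 2*(-5 - 6) + 1 = 2*(-11) + 1 = -22 + 1 = -21)
V(y) = -21
V(-3)*(-3660) = -21*(-3660) = 76860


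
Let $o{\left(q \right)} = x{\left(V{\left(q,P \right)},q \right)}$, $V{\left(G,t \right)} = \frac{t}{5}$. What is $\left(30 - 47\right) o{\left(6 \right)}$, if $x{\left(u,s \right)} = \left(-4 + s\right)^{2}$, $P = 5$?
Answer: $-68$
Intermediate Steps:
$V{\left(G,t \right)} = \frac{t}{5}$ ($V{\left(G,t \right)} = t \frac{1}{5} = \frac{t}{5}$)
$o{\left(q \right)} = \left(-4 + q\right)^{2}$
$\left(30 - 47\right) o{\left(6 \right)} = \left(30 - 47\right) \left(-4 + 6\right)^{2} = - 17 \cdot 2^{2} = \left(-17\right) 4 = -68$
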